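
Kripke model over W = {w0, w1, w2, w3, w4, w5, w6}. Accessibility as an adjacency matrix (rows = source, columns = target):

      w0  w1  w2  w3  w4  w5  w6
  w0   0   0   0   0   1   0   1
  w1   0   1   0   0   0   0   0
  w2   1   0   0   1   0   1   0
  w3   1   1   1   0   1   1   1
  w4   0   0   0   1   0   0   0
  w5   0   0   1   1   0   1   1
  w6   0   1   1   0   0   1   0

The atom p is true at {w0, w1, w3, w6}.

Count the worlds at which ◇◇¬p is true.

w0: successors {w4, w6}; ◇¬p there: w4:F, w6:T. ✓
w1: successors {w1}; ◇¬p there: w1:F. ✗
w2: successors {w0, w3, w5}; ◇¬p there: w0:T, w3:T, w5:T. ✓
w3: successors {w0, w1, w2, w4, w5, w6}; ◇¬p there: w0:T, w1:F, w2:T, w4:F, w5:T, w6:T. ✓
w4: successors {w3}; ◇¬p there: w3:T. ✓
w5: successors {w2, w3, w5, w6}; ◇¬p there: w2:T, w3:T, w5:T, w6:T. ✓
w6: successors {w1, w2, w5}; ◇¬p there: w1:F, w2:T, w5:T. ✓
Satisfying worlds: {w0, w2, w3, w4, w5, w6}.

6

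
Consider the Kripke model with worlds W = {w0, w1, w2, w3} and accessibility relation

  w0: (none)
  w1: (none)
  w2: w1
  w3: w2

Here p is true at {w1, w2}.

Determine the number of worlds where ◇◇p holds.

w0: no successors, so ◇◇p fails. ✗
w1: no successors, so ◇◇p fails. ✗
w2: successors {w1}; ◇p there: w1:F. ✗
w3: successors {w2}; ◇p there: w2:T. ✓
Satisfying worlds: {w3}.

1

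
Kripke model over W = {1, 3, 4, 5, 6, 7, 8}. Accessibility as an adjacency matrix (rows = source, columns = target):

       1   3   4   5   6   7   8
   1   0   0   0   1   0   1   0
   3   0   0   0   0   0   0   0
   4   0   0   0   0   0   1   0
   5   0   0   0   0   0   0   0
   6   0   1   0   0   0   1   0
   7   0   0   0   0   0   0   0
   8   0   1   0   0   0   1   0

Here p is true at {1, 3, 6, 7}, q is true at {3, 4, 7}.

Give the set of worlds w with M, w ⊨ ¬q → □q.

{3, 4, 5, 6, 7, 8}

1: ¬q is T, □q is F. ✗
3: ¬q is F, □q is T. ✓
4: ¬q is F, □q is T. ✓
5: ¬q is T, □q is T. ✓
6: ¬q is T, □q is T. ✓
7: ¬q is F, □q is T. ✓
8: ¬q is T, □q is T. ✓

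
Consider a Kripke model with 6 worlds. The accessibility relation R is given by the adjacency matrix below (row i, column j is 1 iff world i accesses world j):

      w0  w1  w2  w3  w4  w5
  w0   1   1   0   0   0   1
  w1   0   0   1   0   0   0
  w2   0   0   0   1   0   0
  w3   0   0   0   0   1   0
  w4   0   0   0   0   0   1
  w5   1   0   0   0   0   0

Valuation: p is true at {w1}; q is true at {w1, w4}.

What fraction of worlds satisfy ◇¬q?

w0: successors {w0, w1, w5}; ¬q there: w0:T, w1:F, w5:T. ✓
w1: successors {w2}; ¬q there: w2:T. ✓
w2: successors {w3}; ¬q there: w3:T. ✓
w3: successors {w4}; ¬q there: w4:F. ✗
w4: successors {w5}; ¬q there: w5:T. ✓
w5: successors {w0}; ¬q there: w0:T. ✓
That's 5 of 6 worlds, so 5/6.

5/6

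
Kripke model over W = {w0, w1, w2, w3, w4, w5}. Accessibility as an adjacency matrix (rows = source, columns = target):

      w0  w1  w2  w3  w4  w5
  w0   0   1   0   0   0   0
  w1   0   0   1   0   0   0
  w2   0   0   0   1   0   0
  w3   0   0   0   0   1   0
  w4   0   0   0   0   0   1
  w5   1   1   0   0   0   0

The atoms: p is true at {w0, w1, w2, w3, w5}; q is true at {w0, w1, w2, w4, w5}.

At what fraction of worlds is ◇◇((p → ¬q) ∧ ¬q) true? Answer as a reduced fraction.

w0: successors {w1}; ◇((p → ¬q) ∧ ¬q) there: w1:F. ✗
w1: successors {w2}; ◇((p → ¬q) ∧ ¬q) there: w2:T. ✓
w2: successors {w3}; ◇((p → ¬q) ∧ ¬q) there: w3:F. ✗
w3: successors {w4}; ◇((p → ¬q) ∧ ¬q) there: w4:F. ✗
w4: successors {w5}; ◇((p → ¬q) ∧ ¬q) there: w5:F. ✗
w5: successors {w0, w1}; ◇((p → ¬q) ∧ ¬q) there: w0:F, w1:F. ✗
That's 1 of 6 worlds, so 1/6.

1/6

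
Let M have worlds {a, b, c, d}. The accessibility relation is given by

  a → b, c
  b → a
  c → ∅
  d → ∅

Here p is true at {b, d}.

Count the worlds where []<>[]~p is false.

a: successors {b, c}; <>[]~p there: b:F, c:F. ✗
b: successors {a}; <>[]~p there: a:T. ✓
c: no successors, so []<>[]~p holds vacuously. ✓
d: no successors, so []<>[]~p holds vacuously. ✓
Satisfying worlds: {b, c, d}.
So []<>[]~p fails at the other 1 world.

1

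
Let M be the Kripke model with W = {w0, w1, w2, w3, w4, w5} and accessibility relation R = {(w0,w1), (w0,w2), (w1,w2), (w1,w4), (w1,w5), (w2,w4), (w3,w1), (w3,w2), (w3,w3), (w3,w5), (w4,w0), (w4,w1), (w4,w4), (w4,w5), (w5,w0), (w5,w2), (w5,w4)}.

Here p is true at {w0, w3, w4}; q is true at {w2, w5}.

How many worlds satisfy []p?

1

w0: successors {w1, w2}; p there: w1:F, w2:F. ✗
w1: successors {w2, w4, w5}; p there: w2:F, w4:T, w5:F. ✗
w2: successors {w4}; p there: w4:T. ✓
w3: successors {w1, w2, w3, w5}; p there: w1:F, w2:F, w3:T, w5:F. ✗
w4: successors {w0, w1, w4, w5}; p there: w0:T, w1:F, w4:T, w5:F. ✗
w5: successors {w0, w2, w4}; p there: w0:T, w2:F, w4:T. ✗
Satisfying worlds: {w2}.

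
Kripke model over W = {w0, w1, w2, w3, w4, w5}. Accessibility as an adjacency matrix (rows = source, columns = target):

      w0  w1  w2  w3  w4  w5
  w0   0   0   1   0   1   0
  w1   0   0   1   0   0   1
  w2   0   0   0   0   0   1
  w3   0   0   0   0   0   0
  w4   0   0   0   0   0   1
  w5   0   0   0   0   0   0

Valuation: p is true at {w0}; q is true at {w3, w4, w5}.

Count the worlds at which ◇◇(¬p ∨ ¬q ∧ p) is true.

2

w0: successors {w2, w4}; ◇(¬p ∨ ¬q ∧ p) there: w2:T, w4:T. ✓
w1: successors {w2, w5}; ◇(¬p ∨ ¬q ∧ p) there: w2:T, w5:F. ✓
w2: successors {w5}; ◇(¬p ∨ ¬q ∧ p) there: w5:F. ✗
w3: no successors, so ◇◇(¬p ∨ ¬q ∧ p) fails. ✗
w4: successors {w5}; ◇(¬p ∨ ¬q ∧ p) there: w5:F. ✗
w5: no successors, so ◇◇(¬p ∨ ¬q ∧ p) fails. ✗
Satisfying worlds: {w0, w1}.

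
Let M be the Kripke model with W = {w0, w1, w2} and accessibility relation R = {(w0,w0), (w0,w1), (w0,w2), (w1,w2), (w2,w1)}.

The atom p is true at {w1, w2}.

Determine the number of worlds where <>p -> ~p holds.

w0: <>p is T, ~p is T. ✓
w1: <>p is T, ~p is F. ✗
w2: <>p is T, ~p is F. ✗
Satisfying worlds: {w0}.

1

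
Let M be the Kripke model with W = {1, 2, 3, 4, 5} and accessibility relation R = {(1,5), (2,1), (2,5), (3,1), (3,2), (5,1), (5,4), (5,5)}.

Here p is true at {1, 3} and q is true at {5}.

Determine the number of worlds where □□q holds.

1

1: successors {5}; □q there: 5:F. ✗
2: successors {1, 5}; □q there: 1:T, 5:F. ✗
3: successors {1, 2}; □q there: 1:T, 2:F. ✗
4: no successors, so □□q holds vacuously. ✓
5: successors {1, 4, 5}; □q there: 1:T, 4:T, 5:F. ✗
Satisfying worlds: {4}.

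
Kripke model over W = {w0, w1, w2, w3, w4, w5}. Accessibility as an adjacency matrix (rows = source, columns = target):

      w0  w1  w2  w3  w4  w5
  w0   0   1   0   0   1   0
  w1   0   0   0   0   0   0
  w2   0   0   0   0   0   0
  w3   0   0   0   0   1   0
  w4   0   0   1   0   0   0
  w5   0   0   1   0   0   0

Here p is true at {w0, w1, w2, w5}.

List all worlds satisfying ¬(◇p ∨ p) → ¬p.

{w0, w1, w2, w3, w4, w5}

w0: ¬(◇p ∨ p) is F, ¬p is F. ✓
w1: ¬(◇p ∨ p) is F, ¬p is F. ✓
w2: ¬(◇p ∨ p) is F, ¬p is F. ✓
w3: ¬(◇p ∨ p) is T, ¬p is T. ✓
w4: ¬(◇p ∨ p) is F, ¬p is T. ✓
w5: ¬(◇p ∨ p) is F, ¬p is F. ✓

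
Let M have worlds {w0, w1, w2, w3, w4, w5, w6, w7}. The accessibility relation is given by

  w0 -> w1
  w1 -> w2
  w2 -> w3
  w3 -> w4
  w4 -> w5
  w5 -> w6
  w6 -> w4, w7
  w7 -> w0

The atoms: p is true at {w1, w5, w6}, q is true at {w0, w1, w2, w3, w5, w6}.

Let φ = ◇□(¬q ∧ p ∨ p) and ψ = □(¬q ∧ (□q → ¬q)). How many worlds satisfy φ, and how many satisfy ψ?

4 and 2

For ◇□(¬q ∧ p ∨ p):
w0: successors {w1}; □(¬q ∧ p ∨ p) there: w1:F. ✗
w1: successors {w2}; □(¬q ∧ p ∨ p) there: w2:F. ✗
w2: successors {w3}; □(¬q ∧ p ∨ p) there: w3:F. ✗
w3: successors {w4}; □(¬q ∧ p ∨ p) there: w4:T. ✓
w4: successors {w5}; □(¬q ∧ p ∨ p) there: w5:T. ✓
w5: successors {w6}; □(¬q ∧ p ∨ p) there: w6:F. ✗
w6: successors {w4, w7}; □(¬q ∧ p ∨ p) there: w4:T, w7:F. ✓
w7: successors {w0}; □(¬q ∧ p ∨ p) there: w0:T. ✓
— 4 worlds.
For □(¬q ∧ (□q → ¬q)):
w0: successors {w1}; ¬q ∧ (□q → ¬q) there: w1:F. ✗
w1: successors {w2}; ¬q ∧ (□q → ¬q) there: w2:F. ✗
w2: successors {w3}; ¬q ∧ (□q → ¬q) there: w3:F. ✗
w3: successors {w4}; ¬q ∧ (□q → ¬q) there: w4:T. ✓
w4: successors {w5}; ¬q ∧ (□q → ¬q) there: w5:F. ✗
w5: successors {w6}; ¬q ∧ (□q → ¬q) there: w6:F. ✗
w6: successors {w4, w7}; ¬q ∧ (□q → ¬q) there: w4:T, w7:T. ✓
w7: successors {w0}; ¬q ∧ (□q → ¬q) there: w0:F. ✗
— 2 worlds.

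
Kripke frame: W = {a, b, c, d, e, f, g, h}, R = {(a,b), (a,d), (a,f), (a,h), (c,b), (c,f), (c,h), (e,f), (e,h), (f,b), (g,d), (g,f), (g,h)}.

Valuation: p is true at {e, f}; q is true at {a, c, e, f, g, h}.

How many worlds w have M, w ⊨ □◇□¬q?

a: successors {b, d, f, h}; ◇□¬q there: b:F, d:F, f:T, h:F. ✗
b: no successors, so □◇□¬q holds vacuously. ✓
c: successors {b, f, h}; ◇□¬q there: b:F, f:T, h:F. ✗
d: no successors, so □◇□¬q holds vacuously. ✓
e: successors {f, h}; ◇□¬q there: f:T, h:F. ✗
f: successors {b}; ◇□¬q there: b:F. ✗
g: successors {d, f, h}; ◇□¬q there: d:F, f:T, h:F. ✗
h: no successors, so □◇□¬q holds vacuously. ✓
Satisfying worlds: {b, d, h}.

3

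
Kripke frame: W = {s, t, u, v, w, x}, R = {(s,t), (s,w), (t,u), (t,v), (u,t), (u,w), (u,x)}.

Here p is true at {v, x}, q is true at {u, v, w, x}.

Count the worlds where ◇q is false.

3

s: successors {t, w}; q there: t:F, w:T. ✓
t: successors {u, v}; q there: u:T, v:T. ✓
u: successors {t, w, x}; q there: t:F, w:T, x:T. ✓
v: no successors, so ◇q fails. ✗
w: no successors, so ◇q fails. ✗
x: no successors, so ◇q fails. ✗
Satisfying worlds: {s, t, u}.
So ◇q fails at the other 3 worlds.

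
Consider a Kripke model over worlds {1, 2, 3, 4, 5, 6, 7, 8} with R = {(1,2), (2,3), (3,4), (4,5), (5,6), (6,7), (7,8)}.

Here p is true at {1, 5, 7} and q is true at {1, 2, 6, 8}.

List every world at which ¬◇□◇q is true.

1: ◇□◇q is F. ✓
2: ◇□◇q is F. ✓
3: ◇□◇q is T. ✗
4: ◇□◇q is F. ✓
5: ◇□◇q is T. ✗
6: ◇□◇q is F. ✓
7: ◇□◇q is T. ✗
8: ◇□◇q is F. ✓

{1, 2, 4, 6, 8}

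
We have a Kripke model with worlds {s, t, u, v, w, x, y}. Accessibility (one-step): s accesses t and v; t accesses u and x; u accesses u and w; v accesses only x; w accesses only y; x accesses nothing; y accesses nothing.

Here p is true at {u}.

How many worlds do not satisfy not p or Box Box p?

s: not p is T, Box Box p is F. ✓
t: not p is T, Box Box p is F. ✓
u: not p is F, Box Box p is F. ✗
v: not p is T, Box Box p is T. ✓
w: not p is T, Box Box p is T. ✓
x: not p is T, Box Box p is T. ✓
y: not p is T, Box Box p is T. ✓
Satisfying worlds: {s, t, v, w, x, y}.
So not p or Box Box p fails at the other 1 world.

1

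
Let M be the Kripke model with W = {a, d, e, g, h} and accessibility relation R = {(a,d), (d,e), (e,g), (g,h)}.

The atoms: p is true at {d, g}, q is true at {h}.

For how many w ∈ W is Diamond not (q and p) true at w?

a: successors {d}; not (q and p) there: d:T. ✓
d: successors {e}; not (q and p) there: e:T. ✓
e: successors {g}; not (q and p) there: g:T. ✓
g: successors {h}; not (q and p) there: h:T. ✓
h: no successors, so Diamond not (q and p) fails. ✗
Satisfying worlds: {a, d, e, g}.

4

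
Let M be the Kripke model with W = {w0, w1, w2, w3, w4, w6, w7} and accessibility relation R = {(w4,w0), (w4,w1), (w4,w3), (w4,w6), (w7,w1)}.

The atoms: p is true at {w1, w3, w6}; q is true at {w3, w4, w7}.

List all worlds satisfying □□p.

w0: no successors, so □□p holds vacuously. ✓
w1: no successors, so □□p holds vacuously. ✓
w2: no successors, so □□p holds vacuously. ✓
w3: no successors, so □□p holds vacuously. ✓
w4: successors {w0, w1, w3, w6}; □p there: w0:T, w1:T, w3:T, w6:T. ✓
w6: no successors, so □□p holds vacuously. ✓
w7: successors {w1}; □p there: w1:T. ✓

{w0, w1, w2, w3, w4, w6, w7}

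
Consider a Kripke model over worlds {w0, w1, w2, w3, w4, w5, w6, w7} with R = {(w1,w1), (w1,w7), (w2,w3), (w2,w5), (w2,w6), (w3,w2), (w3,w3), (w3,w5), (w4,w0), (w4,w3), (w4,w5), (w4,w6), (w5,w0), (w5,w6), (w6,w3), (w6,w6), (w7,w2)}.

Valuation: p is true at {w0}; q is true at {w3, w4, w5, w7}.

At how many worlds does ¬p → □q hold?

w0: ¬p is F, □q is T. ✓
w1: ¬p is T, □q is F. ✗
w2: ¬p is T, □q is F. ✗
w3: ¬p is T, □q is F. ✗
w4: ¬p is T, □q is F. ✗
w5: ¬p is T, □q is F. ✗
w6: ¬p is T, □q is F. ✗
w7: ¬p is T, □q is F. ✗
Satisfying worlds: {w0}.

1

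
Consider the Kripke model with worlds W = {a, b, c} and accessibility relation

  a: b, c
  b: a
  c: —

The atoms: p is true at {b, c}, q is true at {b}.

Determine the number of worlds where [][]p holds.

a: successors {b, c}; []p there: b:F, c:T. ✗
b: successors {a}; []p there: a:T. ✓
c: no successors, so [][]p holds vacuously. ✓
Satisfying worlds: {b, c}.

2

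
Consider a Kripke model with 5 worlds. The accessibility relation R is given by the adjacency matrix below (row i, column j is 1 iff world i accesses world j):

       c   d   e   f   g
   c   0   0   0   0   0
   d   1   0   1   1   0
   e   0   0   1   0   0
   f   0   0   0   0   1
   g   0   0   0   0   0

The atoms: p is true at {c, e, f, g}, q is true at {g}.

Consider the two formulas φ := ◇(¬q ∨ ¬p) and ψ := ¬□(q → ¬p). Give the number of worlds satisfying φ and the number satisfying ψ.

2 and 1

For ◇(¬q ∨ ¬p):
c: no successors, so ◇(¬q ∨ ¬p) fails. ✗
d: successors {c, e, f}; ¬q ∨ ¬p there: c:T, e:T, f:T. ✓
e: successors {e}; ¬q ∨ ¬p there: e:T. ✓
f: successors {g}; ¬q ∨ ¬p there: g:F. ✗
g: no successors, so ◇(¬q ∨ ¬p) fails. ✗
— 2 worlds.
For ¬□(q → ¬p):
c: □(q → ¬p) is T. ✗
d: □(q → ¬p) is T. ✗
e: □(q → ¬p) is T. ✗
f: □(q → ¬p) is F. ✓
g: □(q → ¬p) is T. ✗
— 1 world.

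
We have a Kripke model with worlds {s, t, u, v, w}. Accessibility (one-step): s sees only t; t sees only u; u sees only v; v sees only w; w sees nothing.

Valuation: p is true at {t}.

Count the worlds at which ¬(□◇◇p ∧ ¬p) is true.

4

s: □◇◇p ∧ ¬p is F. ✓
t: □◇◇p ∧ ¬p is F. ✓
u: □◇◇p ∧ ¬p is F. ✓
v: □◇◇p ∧ ¬p is F. ✓
w: □◇◇p ∧ ¬p is T. ✗
Satisfying worlds: {s, t, u, v}.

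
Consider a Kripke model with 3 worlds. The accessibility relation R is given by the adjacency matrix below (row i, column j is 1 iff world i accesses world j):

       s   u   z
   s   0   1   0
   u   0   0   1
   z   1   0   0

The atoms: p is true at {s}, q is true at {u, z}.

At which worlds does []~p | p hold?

{s, u}

s: []~p is T, p is T. ✓
u: []~p is T, p is F. ✓
z: []~p is F, p is F. ✗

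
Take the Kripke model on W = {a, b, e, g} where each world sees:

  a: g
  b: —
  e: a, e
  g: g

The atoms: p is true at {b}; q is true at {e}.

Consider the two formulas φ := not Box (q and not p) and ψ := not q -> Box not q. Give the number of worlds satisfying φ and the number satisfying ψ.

For not Box (q and not p):
a: Box (q and not p) is F. ✓
b: Box (q and not p) is T. ✗
e: Box (q and not p) is F. ✓
g: Box (q and not p) is F. ✓
— 3 worlds.
For not q -> Box not q:
a: not q is T, Box not q is T. ✓
b: not q is T, Box not q is T. ✓
e: not q is F, Box not q is F. ✓
g: not q is T, Box not q is T. ✓
— 4 worlds.

3 and 4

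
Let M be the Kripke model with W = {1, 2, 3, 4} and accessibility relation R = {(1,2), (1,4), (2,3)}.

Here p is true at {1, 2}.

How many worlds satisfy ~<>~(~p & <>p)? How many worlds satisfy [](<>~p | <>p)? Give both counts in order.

For ~<>~(~p & <>p):
1: <>~(~p & <>p) is T. ✗
2: <>~(~p & <>p) is T. ✗
3: <>~(~p & <>p) is F. ✓
4: <>~(~p & <>p) is F. ✓
— 2 worlds.
For [](<>~p | <>p):
1: successors {2, 4}; <>~p | <>p there: 2:T, 4:F. ✗
2: successors {3}; <>~p | <>p there: 3:F. ✗
3: no successors, so [](<>~p | <>p) holds vacuously. ✓
4: no successors, so [](<>~p | <>p) holds vacuously. ✓
— 2 worlds.

2 and 2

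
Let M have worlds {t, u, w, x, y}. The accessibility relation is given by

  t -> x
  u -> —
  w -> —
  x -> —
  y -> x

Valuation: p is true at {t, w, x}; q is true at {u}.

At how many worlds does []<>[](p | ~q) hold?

t: successors {x}; <>[](p | ~q) there: x:F. ✗
u: no successors, so []<>[](p | ~q) holds vacuously. ✓
w: no successors, so []<>[](p | ~q) holds vacuously. ✓
x: no successors, so []<>[](p | ~q) holds vacuously. ✓
y: successors {x}; <>[](p | ~q) there: x:F. ✗
Satisfying worlds: {u, w, x}.

3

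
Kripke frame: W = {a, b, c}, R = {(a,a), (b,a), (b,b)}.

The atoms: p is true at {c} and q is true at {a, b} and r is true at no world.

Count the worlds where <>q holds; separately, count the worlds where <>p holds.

2 and 0

For <>q:
a: successors {a}; q there: a:T. ✓
b: successors {a, b}; q there: a:T, b:T. ✓
c: no successors, so <>q fails. ✗
— 2 worlds.
For <>p:
a: successors {a}; p there: a:F. ✗
b: successors {a, b}; p there: a:F, b:F. ✗
c: no successors, so <>p fails. ✗
— 0 worlds.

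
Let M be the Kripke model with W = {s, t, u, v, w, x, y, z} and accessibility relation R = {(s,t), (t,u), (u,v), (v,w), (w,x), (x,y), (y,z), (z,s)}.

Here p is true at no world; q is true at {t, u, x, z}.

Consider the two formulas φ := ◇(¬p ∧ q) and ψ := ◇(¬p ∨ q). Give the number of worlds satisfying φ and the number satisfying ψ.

4 and 8

For ◇(¬p ∧ q):
s: successors {t}; ¬p ∧ q there: t:T. ✓
t: successors {u}; ¬p ∧ q there: u:T. ✓
u: successors {v}; ¬p ∧ q there: v:F. ✗
v: successors {w}; ¬p ∧ q there: w:F. ✗
w: successors {x}; ¬p ∧ q there: x:T. ✓
x: successors {y}; ¬p ∧ q there: y:F. ✗
y: successors {z}; ¬p ∧ q there: z:T. ✓
z: successors {s}; ¬p ∧ q there: s:F. ✗
— 4 worlds.
For ◇(¬p ∨ q):
s: successors {t}; ¬p ∨ q there: t:T. ✓
t: successors {u}; ¬p ∨ q there: u:T. ✓
u: successors {v}; ¬p ∨ q there: v:T. ✓
v: successors {w}; ¬p ∨ q there: w:T. ✓
w: successors {x}; ¬p ∨ q there: x:T. ✓
x: successors {y}; ¬p ∨ q there: y:T. ✓
y: successors {z}; ¬p ∨ q there: z:T. ✓
z: successors {s}; ¬p ∨ q there: s:T. ✓
— 8 worlds.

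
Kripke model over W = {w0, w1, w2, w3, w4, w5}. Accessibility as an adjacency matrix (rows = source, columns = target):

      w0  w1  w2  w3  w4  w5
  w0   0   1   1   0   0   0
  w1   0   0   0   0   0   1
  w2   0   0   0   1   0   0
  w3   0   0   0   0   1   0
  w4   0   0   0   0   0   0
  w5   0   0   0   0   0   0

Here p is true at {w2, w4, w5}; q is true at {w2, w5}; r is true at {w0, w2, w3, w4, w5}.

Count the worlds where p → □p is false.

w0: p is F, □p is F. ✓
w1: p is F, □p is T. ✓
w2: p is T, □p is F. ✗
w3: p is F, □p is T. ✓
w4: p is T, □p is T. ✓
w5: p is T, □p is T. ✓
Satisfying worlds: {w0, w1, w3, w4, w5}.
So p → □p fails at the other 1 world.

1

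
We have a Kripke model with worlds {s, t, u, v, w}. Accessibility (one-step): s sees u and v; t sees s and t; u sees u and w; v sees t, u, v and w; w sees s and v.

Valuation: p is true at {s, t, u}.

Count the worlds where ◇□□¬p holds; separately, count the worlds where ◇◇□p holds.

0 and 4

For ◇□□¬p:
s: successors {u, v}; □□¬p there: u:F, v:F. ✗
t: successors {s, t}; □□¬p there: s:F, t:F. ✗
u: successors {u, w}; □□¬p there: u:F, w:F. ✗
v: successors {t, u, v, w}; □□¬p there: t:F, u:F, v:F, w:F. ✗
w: successors {s, v}; □□¬p there: s:F, v:F. ✗
— 0 worlds.
For ◇◇□p:
s: successors {u, v}; ◇□p there: u:F, v:T. ✓
t: successors {s, t}; ◇□p there: s:F, t:T. ✓
u: successors {u, w}; ◇□p there: u:F, w:F. ✗
v: successors {t, u, v, w}; ◇□p there: t:T, u:F, v:T, w:F. ✓
w: successors {s, v}; ◇□p there: s:F, v:T. ✓
— 4 worlds.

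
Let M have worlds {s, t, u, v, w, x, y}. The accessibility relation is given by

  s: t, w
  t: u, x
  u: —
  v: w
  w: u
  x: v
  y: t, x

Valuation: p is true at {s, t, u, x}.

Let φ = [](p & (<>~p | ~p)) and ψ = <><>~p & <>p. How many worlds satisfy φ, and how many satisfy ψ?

1 and 2

For [](p & (<>~p | ~p)):
s: successors {t, w}; p & (<>~p | ~p) there: t:F, w:F. ✗
t: successors {u, x}; p & (<>~p | ~p) there: u:F, x:T. ✗
u: no successors, so [](p & (<>~p | ~p)) holds vacuously. ✓
v: successors {w}; p & (<>~p | ~p) there: w:F. ✗
w: successors {u}; p & (<>~p | ~p) there: u:F. ✗
x: successors {v}; p & (<>~p | ~p) there: v:F. ✗
y: successors {t, x}; p & (<>~p | ~p) there: t:F, x:T. ✗
— 1 world.
For <><>~p & <>p:
s: <><>~p is F, <>p is T. ✗
t: <><>~p is T, <>p is T. ✓
u: <><>~p is F, <>p is F. ✗
v: <><>~p is F, <>p is F. ✗
w: <><>~p is F, <>p is T. ✗
x: <><>~p is T, <>p is F. ✗
y: <><>~p is T, <>p is T. ✓
— 2 worlds.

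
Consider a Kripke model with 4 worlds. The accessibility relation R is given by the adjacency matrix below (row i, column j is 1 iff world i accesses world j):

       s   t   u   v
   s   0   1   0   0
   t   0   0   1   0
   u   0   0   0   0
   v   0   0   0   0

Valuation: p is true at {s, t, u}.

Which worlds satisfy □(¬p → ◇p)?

{s, t, u, v}

s: successors {t}; ¬p → ◇p there: t:T. ✓
t: successors {u}; ¬p → ◇p there: u:T. ✓
u: no successors, so □(¬p → ◇p) holds vacuously. ✓
v: no successors, so □(¬p → ◇p) holds vacuously. ✓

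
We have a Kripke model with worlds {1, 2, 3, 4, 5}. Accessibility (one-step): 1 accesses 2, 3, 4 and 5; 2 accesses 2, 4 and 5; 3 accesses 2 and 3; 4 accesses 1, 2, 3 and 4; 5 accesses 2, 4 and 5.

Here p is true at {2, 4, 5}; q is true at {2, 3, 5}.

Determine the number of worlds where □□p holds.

0

1: successors {2, 3, 4, 5}; □p there: 2:T, 3:F, 4:F, 5:T. ✗
2: successors {2, 4, 5}; □p there: 2:T, 4:F, 5:T. ✗
3: successors {2, 3}; □p there: 2:T, 3:F. ✗
4: successors {1, 2, 3, 4}; □p there: 1:F, 2:T, 3:F, 4:F. ✗
5: successors {2, 4, 5}; □p there: 2:T, 4:F, 5:T. ✗
Satisfying worlds: ∅.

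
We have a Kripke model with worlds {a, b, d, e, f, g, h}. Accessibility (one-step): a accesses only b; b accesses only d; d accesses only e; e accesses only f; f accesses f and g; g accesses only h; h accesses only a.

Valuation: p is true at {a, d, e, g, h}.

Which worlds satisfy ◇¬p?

{a, e, f}

a: successors {b}; ¬p there: b:T. ✓
b: successors {d}; ¬p there: d:F. ✗
d: successors {e}; ¬p there: e:F. ✗
e: successors {f}; ¬p there: f:T. ✓
f: successors {f, g}; ¬p there: f:T, g:F. ✓
g: successors {h}; ¬p there: h:F. ✗
h: successors {a}; ¬p there: a:F. ✗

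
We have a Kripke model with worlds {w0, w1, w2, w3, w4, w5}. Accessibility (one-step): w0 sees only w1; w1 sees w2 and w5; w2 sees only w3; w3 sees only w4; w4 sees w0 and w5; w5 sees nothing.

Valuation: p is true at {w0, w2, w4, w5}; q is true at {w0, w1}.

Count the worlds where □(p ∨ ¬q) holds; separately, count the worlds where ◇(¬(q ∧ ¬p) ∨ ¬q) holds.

5 and 4

For □(p ∨ ¬q):
w0: successors {w1}; p ∨ ¬q there: w1:F. ✗
w1: successors {w2, w5}; p ∨ ¬q there: w2:T, w5:T. ✓
w2: successors {w3}; p ∨ ¬q there: w3:T. ✓
w3: successors {w4}; p ∨ ¬q there: w4:T. ✓
w4: successors {w0, w5}; p ∨ ¬q there: w0:T, w5:T. ✓
w5: no successors, so □(p ∨ ¬q) holds vacuously. ✓
— 5 worlds.
For ◇(¬(q ∧ ¬p) ∨ ¬q):
w0: successors {w1}; ¬(q ∧ ¬p) ∨ ¬q there: w1:F. ✗
w1: successors {w2, w5}; ¬(q ∧ ¬p) ∨ ¬q there: w2:T, w5:T. ✓
w2: successors {w3}; ¬(q ∧ ¬p) ∨ ¬q there: w3:T. ✓
w3: successors {w4}; ¬(q ∧ ¬p) ∨ ¬q there: w4:T. ✓
w4: successors {w0, w5}; ¬(q ∧ ¬p) ∨ ¬q there: w0:T, w5:T. ✓
w5: no successors, so ◇(¬(q ∧ ¬p) ∨ ¬q) fails. ✗
— 4 worlds.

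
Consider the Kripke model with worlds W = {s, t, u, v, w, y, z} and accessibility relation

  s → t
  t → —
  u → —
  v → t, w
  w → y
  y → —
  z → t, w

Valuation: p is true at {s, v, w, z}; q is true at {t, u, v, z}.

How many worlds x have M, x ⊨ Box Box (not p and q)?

s: successors {t}; Box (not p and q) there: t:T. ✓
t: no successors, so Box Box (not p and q) holds vacuously. ✓
u: no successors, so Box Box (not p and q) holds vacuously. ✓
v: successors {t, w}; Box (not p and q) there: t:T, w:F. ✗
w: successors {y}; Box (not p and q) there: y:T. ✓
y: no successors, so Box Box (not p and q) holds vacuously. ✓
z: successors {t, w}; Box (not p and q) there: t:T, w:F. ✗
Satisfying worlds: {s, t, u, w, y}.

5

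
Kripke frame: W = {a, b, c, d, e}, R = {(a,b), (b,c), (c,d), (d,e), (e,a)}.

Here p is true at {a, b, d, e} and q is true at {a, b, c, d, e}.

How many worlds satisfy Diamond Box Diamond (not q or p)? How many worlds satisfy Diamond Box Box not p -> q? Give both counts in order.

For Diamond Box Diamond (not q or p):
a: successors {b}; Box Diamond (not q or p) there: b:T. ✓
b: successors {c}; Box Diamond (not q or p) there: c:T. ✓
c: successors {d}; Box Diamond (not q or p) there: d:T. ✓
d: successors {e}; Box Diamond (not q or p) there: e:T. ✓
e: successors {a}; Box Diamond (not q or p) there: a:F. ✗
— 4 worlds.
For Diamond Box Box not p -> q:
a: Diamond Box Box not p is F, q is T. ✓
b: Diamond Box Box not p is F, q is T. ✓
c: Diamond Box Box not p is F, q is T. ✓
d: Diamond Box Box not p is F, q is T. ✓
e: Diamond Box Box not p is T, q is T. ✓
— 5 worlds.

4 and 5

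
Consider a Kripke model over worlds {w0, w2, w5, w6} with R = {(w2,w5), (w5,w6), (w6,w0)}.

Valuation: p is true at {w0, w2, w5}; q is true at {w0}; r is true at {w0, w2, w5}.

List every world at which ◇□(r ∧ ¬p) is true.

w0: no successors, so ◇□(r ∧ ¬p) fails. ✗
w2: successors {w5}; □(r ∧ ¬p) there: w5:F. ✗
w5: successors {w6}; □(r ∧ ¬p) there: w6:F. ✗
w6: successors {w0}; □(r ∧ ¬p) there: w0:T. ✓

{w6}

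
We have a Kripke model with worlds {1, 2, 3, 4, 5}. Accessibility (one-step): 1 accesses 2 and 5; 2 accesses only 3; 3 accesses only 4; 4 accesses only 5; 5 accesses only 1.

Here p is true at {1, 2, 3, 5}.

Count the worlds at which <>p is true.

1: successors {2, 5}; p there: 2:T, 5:T. ✓
2: successors {3}; p there: 3:T. ✓
3: successors {4}; p there: 4:F. ✗
4: successors {5}; p there: 5:T. ✓
5: successors {1}; p there: 1:T. ✓
Satisfying worlds: {1, 2, 4, 5}.

4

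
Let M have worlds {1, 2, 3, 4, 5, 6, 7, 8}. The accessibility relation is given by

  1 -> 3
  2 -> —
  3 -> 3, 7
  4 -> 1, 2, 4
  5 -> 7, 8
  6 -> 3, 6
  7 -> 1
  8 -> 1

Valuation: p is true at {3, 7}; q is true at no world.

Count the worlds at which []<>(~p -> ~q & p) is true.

5

1: successors {3}; <>(~p -> ~q & p) there: 3:T. ✓
2: no successors, so []<>(~p -> ~q & p) holds vacuously. ✓
3: successors {3, 7}; <>(~p -> ~q & p) there: 3:T, 7:F. ✗
4: successors {1, 2, 4}; <>(~p -> ~q & p) there: 1:T, 2:F, 4:F. ✗
5: successors {7, 8}; <>(~p -> ~q & p) there: 7:F, 8:F. ✗
6: successors {3, 6}; <>(~p -> ~q & p) there: 3:T, 6:T. ✓
7: successors {1}; <>(~p -> ~q & p) there: 1:T. ✓
8: successors {1}; <>(~p -> ~q & p) there: 1:T. ✓
Satisfying worlds: {1, 2, 6, 7, 8}.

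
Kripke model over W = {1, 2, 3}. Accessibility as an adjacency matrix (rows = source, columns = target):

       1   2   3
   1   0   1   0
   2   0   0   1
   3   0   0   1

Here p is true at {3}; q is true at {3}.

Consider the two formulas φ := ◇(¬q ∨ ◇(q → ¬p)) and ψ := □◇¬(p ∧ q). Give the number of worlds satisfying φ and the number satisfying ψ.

1 and 0

For ◇(¬q ∨ ◇(q → ¬p)):
1: successors {2}; ¬q ∨ ◇(q → ¬p) there: 2:T. ✓
2: successors {3}; ¬q ∨ ◇(q → ¬p) there: 3:F. ✗
3: successors {3}; ¬q ∨ ◇(q → ¬p) there: 3:F. ✗
— 1 world.
For □◇¬(p ∧ q):
1: successors {2}; ◇¬(p ∧ q) there: 2:F. ✗
2: successors {3}; ◇¬(p ∧ q) there: 3:F. ✗
3: successors {3}; ◇¬(p ∧ q) there: 3:F. ✗
— 0 worlds.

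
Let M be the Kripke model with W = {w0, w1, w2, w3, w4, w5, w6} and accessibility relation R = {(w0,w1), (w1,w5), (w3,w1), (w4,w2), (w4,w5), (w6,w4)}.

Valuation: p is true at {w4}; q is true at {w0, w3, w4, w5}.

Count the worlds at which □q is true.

4

w0: successors {w1}; q there: w1:F. ✗
w1: successors {w5}; q there: w5:T. ✓
w2: no successors, so □q holds vacuously. ✓
w3: successors {w1}; q there: w1:F. ✗
w4: successors {w2, w5}; q there: w2:F, w5:T. ✗
w5: no successors, so □q holds vacuously. ✓
w6: successors {w4}; q there: w4:T. ✓
Satisfying worlds: {w1, w2, w5, w6}.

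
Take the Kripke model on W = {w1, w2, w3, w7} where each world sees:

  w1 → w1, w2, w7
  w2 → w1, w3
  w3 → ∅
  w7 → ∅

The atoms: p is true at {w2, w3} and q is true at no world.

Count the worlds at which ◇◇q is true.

0

w1: successors {w1, w2, w7}; ◇q there: w1:F, w2:F, w7:F. ✗
w2: successors {w1, w3}; ◇q there: w1:F, w3:F. ✗
w3: no successors, so ◇◇q fails. ✗
w7: no successors, so ◇◇q fails. ✗
Satisfying worlds: ∅.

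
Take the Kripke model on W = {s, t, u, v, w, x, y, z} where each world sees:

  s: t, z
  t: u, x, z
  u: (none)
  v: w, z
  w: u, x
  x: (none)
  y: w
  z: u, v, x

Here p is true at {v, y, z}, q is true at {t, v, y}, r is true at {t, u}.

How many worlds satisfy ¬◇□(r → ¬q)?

s: ◇□(r → ¬q) is T. ✗
t: ◇□(r → ¬q) is T. ✗
u: ◇□(r → ¬q) is F. ✓
v: ◇□(r → ¬q) is T. ✗
w: ◇□(r → ¬q) is T. ✗
x: ◇□(r → ¬q) is F. ✓
y: ◇□(r → ¬q) is T. ✗
z: ◇□(r → ¬q) is T. ✗
Satisfying worlds: {u, x}.

2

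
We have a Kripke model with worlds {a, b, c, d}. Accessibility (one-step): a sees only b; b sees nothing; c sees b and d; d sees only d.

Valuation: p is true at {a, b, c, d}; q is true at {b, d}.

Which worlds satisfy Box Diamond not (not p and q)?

{b, d}

a: successors {b}; Diamond not (not p and q) there: b:F. ✗
b: no successors, so Box Diamond not (not p and q) holds vacuously. ✓
c: successors {b, d}; Diamond not (not p and q) there: b:F, d:T. ✗
d: successors {d}; Diamond not (not p and q) there: d:T. ✓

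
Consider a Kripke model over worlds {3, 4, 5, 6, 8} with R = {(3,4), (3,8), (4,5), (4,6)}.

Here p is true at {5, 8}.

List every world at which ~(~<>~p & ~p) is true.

3: ~<>~p & ~p is F. ✓
4: ~<>~p & ~p is F. ✓
5: ~<>~p & ~p is F. ✓
6: ~<>~p & ~p is T. ✗
8: ~<>~p & ~p is F. ✓

{3, 4, 5, 8}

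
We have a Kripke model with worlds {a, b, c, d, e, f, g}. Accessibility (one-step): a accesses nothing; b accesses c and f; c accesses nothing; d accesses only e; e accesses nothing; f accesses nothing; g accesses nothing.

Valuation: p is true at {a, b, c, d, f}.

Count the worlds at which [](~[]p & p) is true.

5

a: no successors, so [](~[]p & p) holds vacuously. ✓
b: successors {c, f}; ~[]p & p there: c:F, f:F. ✗
c: no successors, so [](~[]p & p) holds vacuously. ✓
d: successors {e}; ~[]p & p there: e:F. ✗
e: no successors, so [](~[]p & p) holds vacuously. ✓
f: no successors, so [](~[]p & p) holds vacuously. ✓
g: no successors, so [](~[]p & p) holds vacuously. ✓
Satisfying worlds: {a, c, e, f, g}.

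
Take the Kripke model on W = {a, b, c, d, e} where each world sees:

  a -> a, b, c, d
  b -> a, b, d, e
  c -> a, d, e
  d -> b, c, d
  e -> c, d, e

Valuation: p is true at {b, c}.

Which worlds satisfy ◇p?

{a, b, d, e}

a: successors {a, b, c, d}; p there: a:F, b:T, c:T, d:F. ✓
b: successors {a, b, d, e}; p there: a:F, b:T, d:F, e:F. ✓
c: successors {a, d, e}; p there: a:F, d:F, e:F. ✗
d: successors {b, c, d}; p there: b:T, c:T, d:F. ✓
e: successors {c, d, e}; p there: c:T, d:F, e:F. ✓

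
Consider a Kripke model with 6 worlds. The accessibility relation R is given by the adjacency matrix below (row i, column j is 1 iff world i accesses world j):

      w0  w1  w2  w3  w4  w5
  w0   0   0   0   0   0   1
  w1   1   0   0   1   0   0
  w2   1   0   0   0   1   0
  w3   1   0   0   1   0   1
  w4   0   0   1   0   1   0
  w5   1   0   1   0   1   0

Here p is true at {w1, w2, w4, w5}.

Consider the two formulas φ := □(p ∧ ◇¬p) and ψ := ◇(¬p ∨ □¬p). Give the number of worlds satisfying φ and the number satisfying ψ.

1 and 4

For □(p ∧ ◇¬p):
w0: successors {w5}; p ∧ ◇¬p there: w5:T. ✓
w1: successors {w0, w3}; p ∧ ◇¬p there: w0:F, w3:F. ✗
w2: successors {w0, w4}; p ∧ ◇¬p there: w0:F, w4:F. ✗
w3: successors {w0, w3, w5}; p ∧ ◇¬p there: w0:F, w3:F, w5:T. ✗
w4: successors {w2, w4}; p ∧ ◇¬p there: w2:T, w4:F. ✗
w5: successors {w0, w2, w4}; p ∧ ◇¬p there: w0:F, w2:T, w4:F. ✗
— 1 world.
For ◇(¬p ∨ □¬p):
w0: successors {w5}; ¬p ∨ □¬p there: w5:F. ✗
w1: successors {w0, w3}; ¬p ∨ □¬p there: w0:T, w3:T. ✓
w2: successors {w0, w4}; ¬p ∨ □¬p there: w0:T, w4:F. ✓
w3: successors {w0, w3, w5}; ¬p ∨ □¬p there: w0:T, w3:T, w5:F. ✓
w4: successors {w2, w4}; ¬p ∨ □¬p there: w2:F, w4:F. ✗
w5: successors {w0, w2, w4}; ¬p ∨ □¬p there: w0:T, w2:F, w4:F. ✓
— 4 worlds.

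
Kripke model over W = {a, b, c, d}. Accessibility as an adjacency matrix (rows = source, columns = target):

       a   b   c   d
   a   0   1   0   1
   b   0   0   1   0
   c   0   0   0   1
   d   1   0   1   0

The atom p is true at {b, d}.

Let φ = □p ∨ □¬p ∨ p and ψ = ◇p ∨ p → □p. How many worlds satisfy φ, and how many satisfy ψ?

4 and 2

For □p ∨ □¬p ∨ p:
a: □p ∨ □¬p is T, p is F. ✓
b: □p ∨ □¬p is T, p is T. ✓
c: □p ∨ □¬p is T, p is F. ✓
d: □p ∨ □¬p is T, p is T. ✓
— 4 worlds.
For ◇p ∨ p → □p:
a: ◇p ∨ p is T, □p is T. ✓
b: ◇p ∨ p is T, □p is F. ✗
c: ◇p ∨ p is T, □p is T. ✓
d: ◇p ∨ p is T, □p is F. ✗
— 2 worlds.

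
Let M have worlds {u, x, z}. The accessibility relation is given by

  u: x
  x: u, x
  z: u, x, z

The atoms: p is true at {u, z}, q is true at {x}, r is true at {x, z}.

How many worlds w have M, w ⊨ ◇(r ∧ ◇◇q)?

3

u: successors {x}; r ∧ ◇◇q there: x:T. ✓
x: successors {u, x}; r ∧ ◇◇q there: u:F, x:T. ✓
z: successors {u, x, z}; r ∧ ◇◇q there: u:F, x:T, z:T. ✓
Satisfying worlds: {u, x, z}.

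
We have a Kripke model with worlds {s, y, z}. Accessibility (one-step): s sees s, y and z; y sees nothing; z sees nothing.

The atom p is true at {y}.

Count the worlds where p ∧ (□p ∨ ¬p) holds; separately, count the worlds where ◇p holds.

For p ∧ (□p ∨ ¬p):
s: p is F, □p ∨ ¬p is T. ✗
y: p is T, □p ∨ ¬p is T. ✓
z: p is F, □p ∨ ¬p is T. ✗
— 1 world.
For ◇p:
s: successors {s, y, z}; p there: s:F, y:T, z:F. ✓
y: no successors, so ◇p fails. ✗
z: no successors, so ◇p fails. ✗
— 1 world.

1 and 1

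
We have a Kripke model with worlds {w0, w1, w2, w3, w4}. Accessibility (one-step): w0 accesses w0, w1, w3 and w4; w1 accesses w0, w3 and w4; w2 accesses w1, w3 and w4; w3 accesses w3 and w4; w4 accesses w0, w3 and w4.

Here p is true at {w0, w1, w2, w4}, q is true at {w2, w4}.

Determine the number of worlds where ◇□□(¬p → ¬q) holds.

5

w0: successors {w0, w1, w3, w4}; □□(¬p → ¬q) there: w0:T, w1:T, w3:T, w4:T. ✓
w1: successors {w0, w3, w4}; □□(¬p → ¬q) there: w0:T, w3:T, w4:T. ✓
w2: successors {w1, w3, w4}; □□(¬p → ¬q) there: w1:T, w3:T, w4:T. ✓
w3: successors {w3, w4}; □□(¬p → ¬q) there: w3:T, w4:T. ✓
w4: successors {w0, w3, w4}; □□(¬p → ¬q) there: w0:T, w3:T, w4:T. ✓
Satisfying worlds: {w0, w1, w2, w3, w4}.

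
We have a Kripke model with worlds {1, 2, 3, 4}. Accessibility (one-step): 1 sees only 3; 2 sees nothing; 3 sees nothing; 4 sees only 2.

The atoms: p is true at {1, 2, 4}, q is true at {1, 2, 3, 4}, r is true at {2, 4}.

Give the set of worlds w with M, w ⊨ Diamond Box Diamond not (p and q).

1: successors {3}; Box Diamond not (p and q) there: 3:T. ✓
2: no successors, so Diamond Box Diamond not (p and q) fails. ✗
3: no successors, so Diamond Box Diamond not (p and q) fails. ✗
4: successors {2}; Box Diamond not (p and q) there: 2:T. ✓

{1, 4}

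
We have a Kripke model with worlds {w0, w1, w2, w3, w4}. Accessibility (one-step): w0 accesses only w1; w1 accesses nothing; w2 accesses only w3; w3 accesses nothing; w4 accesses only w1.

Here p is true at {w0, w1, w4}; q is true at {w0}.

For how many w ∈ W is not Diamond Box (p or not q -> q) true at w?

w0: Diamond Box (p or not q -> q) is T. ✗
w1: Diamond Box (p or not q -> q) is F. ✓
w2: Diamond Box (p or not q -> q) is T. ✗
w3: Diamond Box (p or not q -> q) is F. ✓
w4: Diamond Box (p or not q -> q) is T. ✗
Satisfying worlds: {w1, w3}.

2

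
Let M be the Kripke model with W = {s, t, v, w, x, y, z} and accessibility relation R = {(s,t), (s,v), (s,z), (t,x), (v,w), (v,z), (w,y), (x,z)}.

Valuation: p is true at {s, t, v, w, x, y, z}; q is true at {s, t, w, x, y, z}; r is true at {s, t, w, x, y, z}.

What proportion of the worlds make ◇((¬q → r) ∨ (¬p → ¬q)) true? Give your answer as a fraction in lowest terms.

5/7

s: successors {t, v, z}; (¬q → r) ∨ (¬p → ¬q) there: t:T, v:T, z:T. ✓
t: successors {x}; (¬q → r) ∨ (¬p → ¬q) there: x:T. ✓
v: successors {w, z}; (¬q → r) ∨ (¬p → ¬q) there: w:T, z:T. ✓
w: successors {y}; (¬q → r) ∨ (¬p → ¬q) there: y:T. ✓
x: successors {z}; (¬q → r) ∨ (¬p → ¬q) there: z:T. ✓
y: no successors, so ◇((¬q → r) ∨ (¬p → ¬q)) fails. ✗
z: no successors, so ◇((¬q → r) ∨ (¬p → ¬q)) fails. ✗
That's 5 of 7 worlds, so 5/7.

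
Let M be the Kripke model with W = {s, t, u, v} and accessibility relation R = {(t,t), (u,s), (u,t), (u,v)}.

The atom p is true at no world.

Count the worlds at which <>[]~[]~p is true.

1

s: no successors, so <>[]~[]~p fails. ✗
t: successors {t}; []~[]~p there: t:F. ✗
u: successors {s, t, v}; []~[]~p there: s:T, t:F, v:T. ✓
v: no successors, so <>[]~[]~p fails. ✗
Satisfying worlds: {u}.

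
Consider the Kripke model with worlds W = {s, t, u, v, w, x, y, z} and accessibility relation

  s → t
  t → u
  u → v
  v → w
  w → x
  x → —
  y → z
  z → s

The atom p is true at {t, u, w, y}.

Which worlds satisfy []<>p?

{s, u, x, z}

s: successors {t}; <>p there: t:T. ✓
t: successors {u}; <>p there: u:F. ✗
u: successors {v}; <>p there: v:T. ✓
v: successors {w}; <>p there: w:F. ✗
w: successors {x}; <>p there: x:F. ✗
x: no successors, so []<>p holds vacuously. ✓
y: successors {z}; <>p there: z:F. ✗
z: successors {s}; <>p there: s:T. ✓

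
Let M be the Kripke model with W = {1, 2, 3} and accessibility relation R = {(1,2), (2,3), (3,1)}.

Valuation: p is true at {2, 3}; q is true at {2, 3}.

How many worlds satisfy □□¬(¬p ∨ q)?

0

1: successors {2}; □¬(¬p ∨ q) there: 2:F. ✗
2: successors {3}; □¬(¬p ∨ q) there: 3:F. ✗
3: successors {1}; □¬(¬p ∨ q) there: 1:F. ✗
Satisfying worlds: ∅.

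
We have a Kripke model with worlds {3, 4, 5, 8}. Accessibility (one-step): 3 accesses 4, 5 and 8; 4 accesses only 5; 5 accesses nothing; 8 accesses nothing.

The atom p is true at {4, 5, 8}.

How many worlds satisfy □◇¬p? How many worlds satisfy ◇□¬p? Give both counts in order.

2 and 2

For □◇¬p:
3: successors {4, 5, 8}; ◇¬p there: 4:F, 5:F, 8:F. ✗
4: successors {5}; ◇¬p there: 5:F. ✗
5: no successors, so □◇¬p holds vacuously. ✓
8: no successors, so □◇¬p holds vacuously. ✓
— 2 worlds.
For ◇□¬p:
3: successors {4, 5, 8}; □¬p there: 4:F, 5:T, 8:T. ✓
4: successors {5}; □¬p there: 5:T. ✓
5: no successors, so ◇□¬p fails. ✗
8: no successors, so ◇□¬p fails. ✗
— 2 worlds.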